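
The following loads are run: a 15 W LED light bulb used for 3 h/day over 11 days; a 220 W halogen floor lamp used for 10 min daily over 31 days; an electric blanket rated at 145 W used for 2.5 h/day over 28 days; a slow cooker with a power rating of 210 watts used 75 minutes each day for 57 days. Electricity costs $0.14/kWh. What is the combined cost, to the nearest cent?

$3.74

LED light bulb: Runtime = 3 h/day × 11 days = 33 h
LED light bulb: 0.015 kW × 33 h = 0.495 kWh
halogen floor lamp: Runtime = 10 min × 31 = 310 min = 5.166666… h
halogen floor lamp: 0.22 kW × 5.166666… h = 1.136666… kWh
electric blanket: Runtime = 2.5 h/day × 28 days = 70 h
electric blanket: 0.145 kW × 70 h = 10.15 kWh
slow cooker: Runtime = 75 min × 57 = 4275 min = 71.25 h
slow cooker: 0.21 kW × 71.25 h = 14.9625 kWh
Total energy = 26.744166… kWh
Cost = 26.744166… × $0.14 = $3.74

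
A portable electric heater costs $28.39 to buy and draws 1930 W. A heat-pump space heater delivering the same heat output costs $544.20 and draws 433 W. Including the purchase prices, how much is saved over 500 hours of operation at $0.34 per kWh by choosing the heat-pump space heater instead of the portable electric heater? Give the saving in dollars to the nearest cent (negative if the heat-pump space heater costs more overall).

portable electric heater: $28.39 + (1930/1000) kW × 500 h × $0.34 = $28.39 + $328.1 = $356.49
heat-pump space heater: $544.20 + (433/1000) kW × 500 h × $0.34 = $544.20 + $73.61 = $617.81
Saving = $356.49 − $617.81 = −$261.32

-$261.32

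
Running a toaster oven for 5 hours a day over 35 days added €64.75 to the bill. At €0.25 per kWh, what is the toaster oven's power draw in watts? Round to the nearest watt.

1480 W

Energy = €64.75 ÷ €0.25/kWh = 259 kWh
Runtime = 5 h/day × 35 days = 175 h
Power = 259 kWh ÷ 175 h = 1.48 kW = 1480 W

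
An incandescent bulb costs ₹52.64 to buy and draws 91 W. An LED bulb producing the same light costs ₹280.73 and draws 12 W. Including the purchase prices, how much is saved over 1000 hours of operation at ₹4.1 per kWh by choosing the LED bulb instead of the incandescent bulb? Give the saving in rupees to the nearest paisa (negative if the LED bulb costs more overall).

incandescent bulb: ₹52.64 + (91/1000) kW × 1000 h × ₹4.1 = ₹52.64 + ₹373.1 = ₹425.74
LED bulb: ₹280.73 + (12/1000) kW × 1000 h × ₹4.1 = ₹280.73 + ₹49.2 = ₹329.93
Saving = ₹425.74 − ₹329.93 = ₹95.81

₹95.81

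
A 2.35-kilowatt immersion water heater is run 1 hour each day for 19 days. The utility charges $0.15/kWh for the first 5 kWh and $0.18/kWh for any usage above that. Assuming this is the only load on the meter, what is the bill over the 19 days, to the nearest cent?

$7.89

Runtime = 1 h/day × 19 days = 19 h
Energy = 2.35 kW × 19 h = 44.65 kWh
Tier 1 (0–5 kWh): 5 × $0.15 = $0.75
Above 5 kWh: 39.65 × $0.18 = $7.137
Bill = $7.89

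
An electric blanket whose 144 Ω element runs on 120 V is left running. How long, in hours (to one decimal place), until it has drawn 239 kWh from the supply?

2390.0 h

Power = V²/R = 120²/144 = 100 W = 0.1 kW
Hours = 239 kWh ÷ 0.1 kW = 2390.0 h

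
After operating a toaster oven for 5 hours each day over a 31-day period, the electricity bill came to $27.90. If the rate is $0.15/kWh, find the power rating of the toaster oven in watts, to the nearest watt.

1200 W

Energy = $27.90 ÷ $0.15/kWh = 186 kWh
Runtime = 5 h/day × 31 days = 155 h
Power = 186 kWh ÷ 155 h = 1.2 kW = 1200 W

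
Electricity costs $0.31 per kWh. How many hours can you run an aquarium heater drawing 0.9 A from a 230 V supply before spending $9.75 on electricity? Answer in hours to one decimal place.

151.9 h

Power = 0.9 A × 230 V = 207 W = 0.207 kW
Energy available = $9.75 ÷ $0.31/kWh = 31.4516 kWh
Hours = 31.4516 kWh ÷ 0.207 kW = 151.9 h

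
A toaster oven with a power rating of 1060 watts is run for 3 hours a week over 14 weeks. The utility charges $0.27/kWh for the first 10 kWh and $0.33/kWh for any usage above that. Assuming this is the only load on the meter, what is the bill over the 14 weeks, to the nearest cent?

Runtime = 3 h/week × 14 weeks = 42 h
Energy = 1.06 kW × 42 h = 44.52 kWh
Tier 1 (0–10 kWh): 10 × $0.27 = $2.7
Above 10 kWh: 34.52 × $0.33 = $11.3916
Bill = $14.09

$14.09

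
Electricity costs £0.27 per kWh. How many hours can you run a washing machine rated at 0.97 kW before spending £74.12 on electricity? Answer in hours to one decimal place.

Energy available = £74.12 ÷ £0.27/kWh = 274.5185 kWh
Hours = 274.5185 kWh ÷ 0.97 kW = 283.0 h

283.0 h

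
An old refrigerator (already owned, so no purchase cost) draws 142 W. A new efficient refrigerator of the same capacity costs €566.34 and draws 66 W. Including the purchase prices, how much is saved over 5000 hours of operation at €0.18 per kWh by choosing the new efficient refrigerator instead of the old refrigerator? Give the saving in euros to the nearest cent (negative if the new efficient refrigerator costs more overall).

-€497.94

old refrigerator: €0.00 + (142/1000) kW × 5000 h × €0.18 = €0.00 + €127.8 = €127.8
new efficient refrigerator: €566.34 + (66/1000) kW × 5000 h × €0.18 = €566.34 + €59.4 = €625.74
Saving = €127.8 − €625.74 = −€497.94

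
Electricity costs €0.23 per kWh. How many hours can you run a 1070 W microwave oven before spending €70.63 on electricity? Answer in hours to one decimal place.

Energy available = €70.63 ÷ €0.23/kWh = 307.087 kWh
Hours = 307.087 kWh ÷ 1.07 kW = 287.0 h

287.0 h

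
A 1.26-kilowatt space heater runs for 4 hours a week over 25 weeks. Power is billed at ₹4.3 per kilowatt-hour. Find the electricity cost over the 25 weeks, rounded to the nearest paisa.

Runtime = 4 h/week × 25 weeks = 100 h
Energy = 1.26 kW × 100 h = 126 kWh
Cost = 126 kWh × ₹4.3/kWh = ₹541.80

₹541.80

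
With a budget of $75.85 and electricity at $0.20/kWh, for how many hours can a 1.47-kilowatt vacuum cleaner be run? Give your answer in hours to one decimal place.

Energy available = $75.85 ÷ $0.20/kWh = 379.25 kWh
Hours = 379.25 kWh ÷ 1.47 kW = 258.0 h

258.0 h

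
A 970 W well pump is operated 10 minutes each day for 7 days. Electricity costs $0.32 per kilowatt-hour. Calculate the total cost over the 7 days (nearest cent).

Runtime = 10 min × 7 = 70 min = 1.166666… h
Energy = 0.97 kW × 1.166666… h = 1.131666… kWh
Cost = 1.131666… kWh × $0.32/kWh = $0.36

$0.36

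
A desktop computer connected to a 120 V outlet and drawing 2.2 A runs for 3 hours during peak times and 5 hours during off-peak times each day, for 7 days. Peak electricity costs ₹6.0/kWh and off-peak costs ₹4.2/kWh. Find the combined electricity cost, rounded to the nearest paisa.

₹72.07

Power = 2.2 A × 120 V = 264 W = 0.264 kW
Peak energy = 0.264 kW × 3 h × 7 = 5.544 kWh
Off-peak energy = 0.264 kW × 5 h × 7 = 9.24 kWh
Cost = 5.544 × ₹6.0 + 9.24 × ₹4.2 = ₹33.264 + ₹38.808 = ₹72.07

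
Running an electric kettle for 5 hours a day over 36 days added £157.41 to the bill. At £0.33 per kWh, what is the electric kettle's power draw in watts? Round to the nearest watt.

Energy = £157.41 ÷ £0.33/kWh = 477 kWh
Runtime = 5 h/day × 36 days = 180 h
Power = 477 kWh ÷ 180 h = 2.65 kW = 2650 W

2650 W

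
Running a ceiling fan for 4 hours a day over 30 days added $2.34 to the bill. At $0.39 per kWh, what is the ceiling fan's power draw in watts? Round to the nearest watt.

50 W

Energy = $2.34 ÷ $0.39/kWh = 6 kWh
Runtime = 4 h/day × 30 days = 120 h
Power = 6 kWh ÷ 120 h = 0.05 kW = 50 W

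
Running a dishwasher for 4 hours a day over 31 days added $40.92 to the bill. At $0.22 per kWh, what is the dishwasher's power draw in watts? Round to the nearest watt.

1500 W

Energy = $40.92 ÷ $0.22/kWh = 186 kWh
Runtime = 4 h/day × 31 days = 124 h
Power = 186 kWh ÷ 124 h = 1.5 kW = 1500 W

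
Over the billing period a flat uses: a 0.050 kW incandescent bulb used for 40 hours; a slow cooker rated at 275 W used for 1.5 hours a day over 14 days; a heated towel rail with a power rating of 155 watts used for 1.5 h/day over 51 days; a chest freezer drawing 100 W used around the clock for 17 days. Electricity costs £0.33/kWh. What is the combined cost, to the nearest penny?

£19.94

incandescent bulb: 0.05 kW × 40 h = 2 kWh
slow cooker: Runtime = 1.5 h/day × 14 days = 21 h
slow cooker: 0.275 kW × 21 h = 5.775 kWh
heated towel rail: Runtime = 1.5 h/day × 51 days = 76.5 h
heated towel rail: 0.155 kW × 76.5 h = 11.8575 kWh
chest freezer: Runtime = 24 h × 17 = 408 h
chest freezer: 0.1 kW × 408 h = 40.8 kWh
Total energy = 60.4325 kWh
Cost = 60.4325 × £0.33 = £19.94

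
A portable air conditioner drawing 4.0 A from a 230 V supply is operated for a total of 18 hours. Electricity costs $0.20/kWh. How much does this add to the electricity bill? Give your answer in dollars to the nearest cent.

$3.31

Power = 4.0 A × 230 V = 920 W = 0.92 kW
Energy = 0.92 kW × 18 h = 16.56 kWh
Cost = 16.56 kWh × $0.20/kWh = $3.31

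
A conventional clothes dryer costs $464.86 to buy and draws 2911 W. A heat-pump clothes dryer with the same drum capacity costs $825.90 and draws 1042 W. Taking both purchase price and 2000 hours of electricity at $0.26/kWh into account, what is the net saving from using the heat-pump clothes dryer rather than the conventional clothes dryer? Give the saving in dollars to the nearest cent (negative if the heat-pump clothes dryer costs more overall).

$610.84

conventional clothes dryer: $464.86 + (2911/1000) kW × 2000 h × $0.26 = $464.86 + $1513.72 = $1978.58
heat-pump clothes dryer: $825.90 + (1042/1000) kW × 2000 h × $0.26 = $825.90 + $541.84 = $1367.74
Saving = $1978.58 − $1367.74 = $610.84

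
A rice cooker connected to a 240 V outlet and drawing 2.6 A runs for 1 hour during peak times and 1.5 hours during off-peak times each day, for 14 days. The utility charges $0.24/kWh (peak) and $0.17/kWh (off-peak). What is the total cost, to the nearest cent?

$4.32

Power = 2.6 A × 240 V = 624 W = 0.624 kW
Peak energy = 0.624 kW × 1 h × 14 = 8.736 kWh
Off-peak energy = 0.624 kW × 1.5 h × 14 = 13.104 kWh
Cost = 8.736 × $0.24 + 13.104 × $0.17 = $2.09664 + $2.22768 = $4.32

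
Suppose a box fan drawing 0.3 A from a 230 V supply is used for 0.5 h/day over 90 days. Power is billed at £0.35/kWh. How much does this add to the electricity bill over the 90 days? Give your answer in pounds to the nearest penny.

£1.09

Power = 0.3 A × 230 V = 69 W = 0.069 kW
Runtime = 0.5 h/day × 90 days = 45 h
Energy = 0.069 kW × 45 h = 3.105 kWh
Cost = 3.105 kWh × £0.35/kWh = £1.09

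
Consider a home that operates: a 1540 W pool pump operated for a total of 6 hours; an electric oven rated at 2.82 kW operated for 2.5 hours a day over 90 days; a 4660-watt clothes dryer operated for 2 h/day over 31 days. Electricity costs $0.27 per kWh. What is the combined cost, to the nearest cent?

$251.82

pool pump: 1.54 kW × 6 h = 9.24 kWh
electric oven: Runtime = 2.5 h/day × 90 days = 225 h
electric oven: 2.82 kW × 225 h = 634.5 kWh
clothes dryer: Runtime = 2 h/day × 31 days = 62 h
clothes dryer: 4.66 kW × 62 h = 288.92 kWh
Total energy = 932.66 kWh
Cost = 932.66 × $0.27 = $251.82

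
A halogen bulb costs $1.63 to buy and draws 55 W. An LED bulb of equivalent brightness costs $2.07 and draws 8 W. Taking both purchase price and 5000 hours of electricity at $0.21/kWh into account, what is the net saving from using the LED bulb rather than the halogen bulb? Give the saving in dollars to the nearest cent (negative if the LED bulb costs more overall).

halogen bulb: $1.63 + (55/1000) kW × 5000 h × $0.21 = $1.63 + $57.75 = $59.38
LED bulb: $2.07 + (8/1000) kW × 5000 h × $0.21 = $2.07 + $8.4 = $10.47
Saving = $59.38 − $10.47 = $48.91

$48.91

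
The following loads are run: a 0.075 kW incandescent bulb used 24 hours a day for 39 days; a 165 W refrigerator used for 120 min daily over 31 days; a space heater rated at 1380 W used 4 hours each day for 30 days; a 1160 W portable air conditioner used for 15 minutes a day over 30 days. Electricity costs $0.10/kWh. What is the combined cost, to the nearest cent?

$25.47

incandescent bulb: Runtime = 24 h × 39 = 936 h
incandescent bulb: 0.075 kW × 936 h = 70.2 kWh
refrigerator: Runtime = 120 min × 31 = 3720 min = 62 h
refrigerator: 0.165 kW × 62 h = 10.23 kWh
space heater: Runtime = 4 h/day × 30 days = 120 h
space heater: 1.38 kW × 120 h = 165.6 kWh
portable air conditioner: Runtime = 15 min × 30 = 450 min = 7.5 h
portable air conditioner: 1.16 kW × 7.5 h = 8.7 kWh
Total energy = 254.73 kWh
Cost = 254.73 × $0.10 = $25.47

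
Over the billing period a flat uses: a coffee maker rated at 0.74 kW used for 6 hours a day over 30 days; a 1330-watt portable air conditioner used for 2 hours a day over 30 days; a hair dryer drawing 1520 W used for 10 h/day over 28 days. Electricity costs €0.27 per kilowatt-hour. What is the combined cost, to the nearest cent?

€172.42

coffee maker: Runtime = 6 h/day × 30 days = 180 h
coffee maker: 0.74 kW × 180 h = 133.2 kWh
portable air conditioner: Runtime = 2 h/day × 30 days = 60 h
portable air conditioner: 1.33 kW × 60 h = 79.8 kWh
hair dryer: Runtime = 10 h/day × 28 days = 280 h
hair dryer: 1.52 kW × 280 h = 425.6 kWh
Total energy = 638.6 kWh
Cost = 638.6 × €0.27 = €172.42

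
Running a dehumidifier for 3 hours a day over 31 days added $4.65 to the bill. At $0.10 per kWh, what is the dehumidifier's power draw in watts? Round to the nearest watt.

500 W

Energy = $4.65 ÷ $0.10/kWh = 46.5 kWh
Runtime = 3 h/day × 31 days = 93 h
Power = 46.5 kWh ÷ 93 h = 0.5 kW = 500 W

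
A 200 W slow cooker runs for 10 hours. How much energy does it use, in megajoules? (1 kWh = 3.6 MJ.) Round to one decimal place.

7.2 MJ

Energy = 0.2 kW × 10 h = 2 kWh
= 2 × 3.6 MJ = 7.2 MJ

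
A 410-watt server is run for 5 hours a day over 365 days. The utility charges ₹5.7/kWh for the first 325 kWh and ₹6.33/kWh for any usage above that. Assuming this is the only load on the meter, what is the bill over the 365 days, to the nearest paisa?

₹4531.67

Runtime = 5 h/day × 365 days = 1825 h
Energy = 0.41 kW × 1825 h = 748.25 kWh
Tier 1 (0–325 kWh): 325 × ₹5.7 = ₹1852.5
Above 325 kWh: 423.25 × ₹6.33 = ₹2679.1725
Bill = ₹4531.67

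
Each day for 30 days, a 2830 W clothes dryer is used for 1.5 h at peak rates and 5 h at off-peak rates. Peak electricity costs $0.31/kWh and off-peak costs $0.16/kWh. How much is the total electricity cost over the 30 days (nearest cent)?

Peak energy = 2.83 kW × 1.5 h × 30 = 127.35 kWh
Off-peak energy = 2.83 kW × 5 h × 30 = 424.5 kWh
Cost = 127.35 × $0.31 + 424.5 × $0.16 = $39.4785 + $67.92 = $107.40

$107.40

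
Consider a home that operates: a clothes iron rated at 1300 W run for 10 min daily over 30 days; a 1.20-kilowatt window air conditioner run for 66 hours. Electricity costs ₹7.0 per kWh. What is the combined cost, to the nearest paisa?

₹599.90

clothes iron: Runtime = 10 min × 30 = 300 min = 5 h
clothes iron: 1.3 kW × 5 h = 6.5 kWh
window air conditioner: 1.2 kW × 66 h = 79.2 kWh
Total energy = 85.7 kWh
Cost = 85.7 × ₹7.0 = ₹599.90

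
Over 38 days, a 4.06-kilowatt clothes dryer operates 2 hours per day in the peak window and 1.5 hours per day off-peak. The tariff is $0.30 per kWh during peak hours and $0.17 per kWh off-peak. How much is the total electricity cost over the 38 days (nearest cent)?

Peak energy = 4.06 kW × 2 h × 38 = 308.56 kWh
Off-peak energy = 4.06 kW × 1.5 h × 38 = 231.42 kWh
Cost = 308.56 × $0.30 + 231.42 × $0.17 = $92.568 + $39.3414 = $131.91

$131.91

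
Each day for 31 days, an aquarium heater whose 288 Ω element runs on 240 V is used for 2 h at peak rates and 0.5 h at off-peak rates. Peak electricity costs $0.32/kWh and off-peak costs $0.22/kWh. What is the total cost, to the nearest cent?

$4.65

Power = V²/R = 240²/288 = 200 W = 0.2 kW
Peak energy = 0.2 kW × 2 h × 31 = 12.4 kWh
Off-peak energy = 0.2 kW × 0.5 h × 31 = 3.1 kWh
Cost = 12.4 × $0.32 + 3.1 × $0.22 = $3.968 + $0.682 = $4.65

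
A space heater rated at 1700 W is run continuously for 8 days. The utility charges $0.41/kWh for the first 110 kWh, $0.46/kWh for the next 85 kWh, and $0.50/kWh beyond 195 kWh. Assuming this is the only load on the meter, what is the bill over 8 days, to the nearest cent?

$149.90

Runtime = 24 h × 8 = 192 h
Energy = 1.7 kW × 192 h = 326.4 kWh
Tier 1 (0–110 kWh): 110 × $0.41 = $45.1
Tier 2 (110–195 kWh): 85 × $0.46 = $39.1
Above 195 kWh: 131.4 × $0.50 = $65.7
Bill = $149.90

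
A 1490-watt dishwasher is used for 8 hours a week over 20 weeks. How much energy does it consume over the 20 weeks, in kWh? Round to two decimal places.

238.40 kWh

Runtime = 8 h/week × 20 weeks = 160 h
Energy = 1.49 kW × 160 h = 238.4 kWh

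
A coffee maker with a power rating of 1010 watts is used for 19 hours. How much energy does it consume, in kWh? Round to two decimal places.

19.19 kWh

Energy = 1.01 kW × 19 h = 19.19 kWh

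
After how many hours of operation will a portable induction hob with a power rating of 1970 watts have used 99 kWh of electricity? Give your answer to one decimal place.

50.3 h

Hours = 99 kWh ÷ 1.97 kW = 50.3 h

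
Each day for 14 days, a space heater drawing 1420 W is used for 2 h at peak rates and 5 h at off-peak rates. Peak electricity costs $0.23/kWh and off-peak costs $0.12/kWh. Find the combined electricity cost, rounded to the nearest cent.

Peak energy = 1.42 kW × 2 h × 14 = 39.76 kWh
Off-peak energy = 1.42 kW × 5 h × 14 = 99.4 kWh
Cost = 39.76 × $0.23 + 99.4 × $0.12 = $9.1448 + $11.928 = $21.07

$21.07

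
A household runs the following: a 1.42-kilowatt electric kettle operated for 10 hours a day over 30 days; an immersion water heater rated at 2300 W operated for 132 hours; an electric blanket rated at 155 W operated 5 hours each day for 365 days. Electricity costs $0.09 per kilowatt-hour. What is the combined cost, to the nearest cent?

electric kettle: Runtime = 10 h/day × 30 days = 300 h
electric kettle: 1.42 kW × 300 h = 426 kWh
immersion water heater: 2.3 kW × 132 h = 303.6 kWh
electric blanket: Runtime = 5 h/day × 365 days = 1825 h
electric blanket: 0.155 kW × 1825 h = 282.875 kWh
Total energy = 1012.475 kWh
Cost = 1012.475 × $0.09 = $91.12

$91.12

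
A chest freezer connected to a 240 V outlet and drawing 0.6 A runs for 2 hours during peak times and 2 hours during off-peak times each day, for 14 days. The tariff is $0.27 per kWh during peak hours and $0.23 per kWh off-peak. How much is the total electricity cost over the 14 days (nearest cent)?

$2.02

Power = 0.6 A × 240 V = 144 W = 0.144 kW
Peak energy = 0.144 kW × 2 h × 14 = 4.032 kWh
Off-peak energy = 0.144 kW × 2 h × 14 = 4.032 kWh
Cost = 4.032 × $0.27 + 4.032 × $0.23 = $1.08864 + $0.92736 = $2.02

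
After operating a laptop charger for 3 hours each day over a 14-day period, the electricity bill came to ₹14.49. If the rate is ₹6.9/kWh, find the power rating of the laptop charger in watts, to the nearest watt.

Energy = ₹14.49 ÷ ₹6.9/kWh = 2.1 kWh
Runtime = 3 h/day × 14 days = 42 h
Power = 2.1 kWh ÷ 42 h = 0.05 kW = 50 W

50 W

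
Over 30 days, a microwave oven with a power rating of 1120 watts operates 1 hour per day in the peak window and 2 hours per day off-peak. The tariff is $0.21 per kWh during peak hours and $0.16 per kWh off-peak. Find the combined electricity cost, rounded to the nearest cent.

Peak energy = 1.12 kW × 1 h × 30 = 33.6 kWh
Off-peak energy = 1.12 kW × 2 h × 30 = 67.2 kWh
Cost = 33.6 × $0.21 + 67.2 × $0.16 = $7.056 + $10.752 = $17.81

$17.81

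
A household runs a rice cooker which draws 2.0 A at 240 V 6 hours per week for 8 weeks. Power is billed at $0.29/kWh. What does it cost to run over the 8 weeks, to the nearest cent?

Power = 2.0 A × 240 V = 480 W = 0.48 kW
Runtime = 6 h/week × 8 weeks = 48 h
Energy = 0.48 kW × 48 h = 23.04 kWh
Cost = 23.04 kWh × $0.29/kWh = $6.68

$6.68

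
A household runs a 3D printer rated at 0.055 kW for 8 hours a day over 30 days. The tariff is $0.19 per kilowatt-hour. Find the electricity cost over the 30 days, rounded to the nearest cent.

Runtime = 8 h/day × 30 days = 240 h
Energy = 0.055 kW × 240 h = 13.2 kWh
Cost = 13.2 kWh × $0.19/kWh = $2.51

$2.51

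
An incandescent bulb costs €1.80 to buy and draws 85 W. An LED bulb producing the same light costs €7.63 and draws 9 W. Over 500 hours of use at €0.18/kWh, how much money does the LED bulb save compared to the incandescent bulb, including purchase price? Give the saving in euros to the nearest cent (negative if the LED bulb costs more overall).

incandescent bulb: €1.80 + (85/1000) kW × 500 h × €0.18 = €1.80 + €7.65 = €9.45
LED bulb: €7.63 + (9/1000) kW × 500 h × €0.18 = €7.63 + €0.81 = €8.44
Saving = €9.45 − €8.44 = €1.01

€1.01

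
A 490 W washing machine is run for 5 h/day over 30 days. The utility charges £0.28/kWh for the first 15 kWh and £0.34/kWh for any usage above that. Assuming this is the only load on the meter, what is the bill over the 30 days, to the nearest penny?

Runtime = 5 h/day × 30 days = 150 h
Energy = 0.49 kW × 150 h = 73.5 kWh
Tier 1 (0–15 kWh): 15 × £0.28 = £4.2
Above 15 kWh: 58.5 × £0.34 = £19.89
Bill = £24.09

£24.09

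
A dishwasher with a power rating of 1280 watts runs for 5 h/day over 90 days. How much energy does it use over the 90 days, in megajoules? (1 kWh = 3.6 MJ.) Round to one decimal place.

2073.6 MJ

Runtime = 5 h/day × 90 days = 450 h
Energy = 1.28 kW × 450 h = 576 kWh
= 576 × 3.6 MJ = 2073.6 MJ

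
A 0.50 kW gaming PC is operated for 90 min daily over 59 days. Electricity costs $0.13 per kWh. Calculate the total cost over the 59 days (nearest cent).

Runtime = 90 min × 59 = 5310 min = 88.5 h
Energy = 0.5 kW × 88.5 h = 44.25 kWh
Cost = 44.25 kWh × $0.13/kWh = $5.75

$5.75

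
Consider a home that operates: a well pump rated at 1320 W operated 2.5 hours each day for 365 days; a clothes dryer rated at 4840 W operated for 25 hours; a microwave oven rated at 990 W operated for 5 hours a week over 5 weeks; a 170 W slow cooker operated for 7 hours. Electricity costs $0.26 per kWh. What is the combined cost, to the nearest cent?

well pump: Runtime = 2.5 h/day × 365 days = 912.5 h
well pump: 1.32 kW × 912.5 h = 1204.5 kWh
clothes dryer: 4.84 kW × 25 h = 121 kWh
microwave oven: Runtime = 5 h/week × 5 weeks = 25 h
microwave oven: 0.99 kW × 25 h = 24.75 kWh
slow cooker: 0.17 kW × 7 h = 1.19 kWh
Total energy = 1351.44 kWh
Cost = 1351.44 × $0.26 = $351.37

$351.37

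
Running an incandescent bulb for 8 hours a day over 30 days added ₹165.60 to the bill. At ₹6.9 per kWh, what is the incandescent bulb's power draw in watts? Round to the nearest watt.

100 W

Energy = ₹165.60 ÷ ₹6.9/kWh = 24 kWh
Runtime = 8 h/day × 30 days = 240 h
Power = 24 kWh ÷ 240 h = 0.1 kW = 100 W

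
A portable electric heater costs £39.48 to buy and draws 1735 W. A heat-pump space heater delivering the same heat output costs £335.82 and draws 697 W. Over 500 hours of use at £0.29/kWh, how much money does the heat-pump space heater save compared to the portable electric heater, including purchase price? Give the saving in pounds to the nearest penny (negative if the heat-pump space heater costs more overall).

-£145.83

portable electric heater: £39.48 + (1735/1000) kW × 500 h × £0.29 = £39.48 + £251.575 = £291.055
heat-pump space heater: £335.82 + (697/1000) kW × 500 h × £0.29 = £335.82 + £101.065 = £436.885
Saving = £291.055 − £436.885 = −£145.83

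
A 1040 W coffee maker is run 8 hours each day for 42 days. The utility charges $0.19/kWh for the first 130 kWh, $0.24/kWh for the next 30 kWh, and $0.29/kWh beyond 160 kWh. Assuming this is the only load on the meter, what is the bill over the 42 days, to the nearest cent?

$86.84

Runtime = 8 h/day × 42 days = 336 h
Energy = 1.04 kW × 336 h = 349.44 kWh
Tier 1 (0–130 kWh): 130 × $0.19 = $24.7
Tier 2 (130–160 kWh): 30 × $0.24 = $7.2
Above 160 kWh: 189.44 × $0.29 = $54.9376
Bill = $86.84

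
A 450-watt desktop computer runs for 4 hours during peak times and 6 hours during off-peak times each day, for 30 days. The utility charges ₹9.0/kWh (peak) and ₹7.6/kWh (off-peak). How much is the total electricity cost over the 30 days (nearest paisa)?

₹1101.60

Peak energy = 0.45 kW × 4 h × 30 = 54 kWh
Off-peak energy = 0.45 kW × 6 h × 30 = 81 kWh
Cost = 54 × ₹9.0 + 81 × ₹7.6 = ₹486 + ₹615.6 = ₹1101.60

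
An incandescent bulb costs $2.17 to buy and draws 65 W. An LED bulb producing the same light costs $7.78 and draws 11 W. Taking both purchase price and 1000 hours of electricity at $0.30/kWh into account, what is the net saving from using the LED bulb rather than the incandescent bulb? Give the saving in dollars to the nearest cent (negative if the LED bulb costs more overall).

$10.59

incandescent bulb: $2.17 + (65/1000) kW × 1000 h × $0.30 = $2.17 + $19.5 = $21.67
LED bulb: $7.78 + (11/1000) kW × 1000 h × $0.30 = $7.78 + $3.3 = $11.08
Saving = $21.67 − $11.08 = $10.59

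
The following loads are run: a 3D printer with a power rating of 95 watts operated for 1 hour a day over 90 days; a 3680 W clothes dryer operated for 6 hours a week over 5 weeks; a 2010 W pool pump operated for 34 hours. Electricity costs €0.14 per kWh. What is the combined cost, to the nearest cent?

3D printer: Runtime = 1 h/day × 90 days = 90 h
3D printer: 0.095 kW × 90 h = 8.55 kWh
clothes dryer: Runtime = 6 h/week × 5 weeks = 30 h
clothes dryer: 3.68 kW × 30 h = 110.4 kWh
pool pump: 2.01 kW × 34 h = 68.34 kWh
Total energy = 187.29 kWh
Cost = 187.29 × €0.14 = €26.22

€26.22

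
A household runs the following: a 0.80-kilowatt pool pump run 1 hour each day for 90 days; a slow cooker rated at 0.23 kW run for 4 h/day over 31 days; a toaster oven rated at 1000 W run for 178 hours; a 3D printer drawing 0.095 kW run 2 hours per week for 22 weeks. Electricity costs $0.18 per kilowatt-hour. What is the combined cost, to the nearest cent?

$50.89

pool pump: Runtime = 1 h/day × 90 days = 90 h
pool pump: 0.8 kW × 90 h = 72 kWh
slow cooker: Runtime = 4 h/day × 31 days = 124 h
slow cooker: 0.23 kW × 124 h = 28.52 kWh
toaster oven: 1 kW × 178 h = 178 kWh
3D printer: Runtime = 2 h/week × 22 weeks = 44 h
3D printer: 0.095 kW × 44 h = 4.18 kWh
Total energy = 282.7 kWh
Cost = 282.7 × $0.18 = $50.89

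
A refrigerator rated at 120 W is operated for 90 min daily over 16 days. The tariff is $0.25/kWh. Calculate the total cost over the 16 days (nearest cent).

$0.72

Runtime = 90 min × 16 = 1440 min = 24 h
Energy = 0.12 kW × 24 h = 2.88 kWh
Cost = 2.88 kWh × $0.25/kWh = $0.72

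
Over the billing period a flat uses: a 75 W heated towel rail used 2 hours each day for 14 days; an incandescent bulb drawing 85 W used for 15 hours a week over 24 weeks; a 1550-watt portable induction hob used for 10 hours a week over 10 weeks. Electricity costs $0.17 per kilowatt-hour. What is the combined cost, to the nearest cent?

heated towel rail: Runtime = 2 h/day × 14 days = 28 h
heated towel rail: 0.075 kW × 28 h = 2.1 kWh
incandescent bulb: Runtime = 15 h/week × 24 weeks = 360 h
incandescent bulb: 0.085 kW × 360 h = 30.6 kWh
portable induction hob: Runtime = 10 h/week × 10 weeks = 100 h
portable induction hob: 1.55 kW × 100 h = 155 kWh
Total energy = 187.7 kWh
Cost = 187.7 × $0.17 = $31.91

$31.91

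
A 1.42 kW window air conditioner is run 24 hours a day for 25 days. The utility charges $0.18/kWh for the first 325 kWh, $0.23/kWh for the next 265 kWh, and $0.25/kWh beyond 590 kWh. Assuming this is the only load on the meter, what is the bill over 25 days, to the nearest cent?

Runtime = 24 h × 25 = 600 h
Energy = 1.42 kW × 600 h = 852 kWh
Tier 1 (0–325 kWh): 325 × $0.18 = $58.5
Tier 2 (325–590 kWh): 265 × $0.23 = $60.95
Above 590 kWh: 262 × $0.25 = $65.5
Bill = $184.95

$184.95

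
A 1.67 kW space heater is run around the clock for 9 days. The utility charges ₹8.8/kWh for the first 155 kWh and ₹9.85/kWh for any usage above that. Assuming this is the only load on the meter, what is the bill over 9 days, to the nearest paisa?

Runtime = 24 h × 9 = 216 h
Energy = 1.67 kW × 216 h = 360.72 kWh
Tier 1 (0–155 kWh): 155 × ₹8.8 = ₹1364
Above 155 kWh: 205.72 × ₹9.85 = ₹2026.342
Bill = ₹3390.34

₹3390.34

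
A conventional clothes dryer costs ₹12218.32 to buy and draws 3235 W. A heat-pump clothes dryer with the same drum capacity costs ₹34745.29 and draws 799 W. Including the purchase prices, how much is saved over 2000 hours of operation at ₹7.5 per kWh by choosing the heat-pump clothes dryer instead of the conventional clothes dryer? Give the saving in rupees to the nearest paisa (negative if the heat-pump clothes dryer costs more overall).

₹14013.03

conventional clothes dryer: ₹12218.32 + (3235/1000) kW × 2000 h × ₹7.5 = ₹12218.32 + ₹48525 = ₹60743.32
heat-pump clothes dryer: ₹34745.29 + (799/1000) kW × 2000 h × ₹7.5 = ₹34745.29 + ₹11985 = ₹46730.29
Saving = ₹60743.32 − ₹46730.29 = ₹14013.03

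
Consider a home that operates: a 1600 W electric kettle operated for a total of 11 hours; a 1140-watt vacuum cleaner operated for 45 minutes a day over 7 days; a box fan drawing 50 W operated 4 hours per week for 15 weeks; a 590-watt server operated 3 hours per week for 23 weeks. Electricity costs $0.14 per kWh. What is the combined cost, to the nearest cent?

$9.42

electric kettle: 1.6 kW × 11 h = 17.6 kWh
vacuum cleaner: Runtime = 45 min × 7 = 315 min = 5.25 h
vacuum cleaner: 1.14 kW × 5.25 h = 5.985 kWh
box fan: Runtime = 4 h/week × 15 weeks = 60 h
box fan: 0.05 kW × 60 h = 3 kWh
server: Runtime = 3 h/week × 23 weeks = 69 h
server: 0.59 kW × 69 h = 40.71 kWh
Total energy = 67.295 kWh
Cost = 67.295 × $0.14 = $9.42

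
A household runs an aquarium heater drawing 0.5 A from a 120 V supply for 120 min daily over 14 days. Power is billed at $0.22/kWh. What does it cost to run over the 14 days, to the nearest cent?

$0.37

Power = 0.5 A × 120 V = 60 W = 0.06 kW
Runtime = 120 min × 14 = 1680 min = 28 h
Energy = 0.06 kW × 28 h = 1.68 kWh
Cost = 1.68 kWh × $0.22/kWh = $0.37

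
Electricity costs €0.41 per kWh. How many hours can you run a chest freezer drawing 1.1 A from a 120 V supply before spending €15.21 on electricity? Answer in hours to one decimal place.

Power = 1.1 A × 120 V = 132 W = 0.132 kW
Energy available = €15.21 ÷ €0.41/kWh = 37.0976 kWh
Hours = 37.0976 kWh ÷ 0.132 kW = 281.0 h

281.0 h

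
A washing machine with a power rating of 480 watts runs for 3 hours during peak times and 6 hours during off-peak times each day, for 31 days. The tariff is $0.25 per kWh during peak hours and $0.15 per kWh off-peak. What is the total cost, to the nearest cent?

Peak energy = 0.48 kW × 3 h × 31 = 44.64 kWh
Off-peak energy = 0.48 kW × 6 h × 31 = 89.28 kWh
Cost = 44.64 × $0.25 + 89.28 × $0.15 = $11.16 + $13.392 = $24.55

$24.55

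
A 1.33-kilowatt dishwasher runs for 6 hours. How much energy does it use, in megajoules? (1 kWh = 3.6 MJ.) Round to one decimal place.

28.7 MJ

Energy = 1.33 kW × 6 h = 7.98 kWh
= 7.98 × 3.6 MJ = 28.7 MJ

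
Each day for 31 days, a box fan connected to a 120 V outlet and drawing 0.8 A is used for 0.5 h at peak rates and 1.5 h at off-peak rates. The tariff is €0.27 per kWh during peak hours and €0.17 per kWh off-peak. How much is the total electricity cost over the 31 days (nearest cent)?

€1.16

Power = 0.8 A × 120 V = 96 W = 0.096 kW
Peak energy = 0.096 kW × 0.5 h × 31 = 1.488 kWh
Off-peak energy = 0.096 kW × 1.5 h × 31 = 4.464 kWh
Cost = 1.488 × €0.27 + 4.464 × €0.17 = €0.40176 + €0.75888 = €1.16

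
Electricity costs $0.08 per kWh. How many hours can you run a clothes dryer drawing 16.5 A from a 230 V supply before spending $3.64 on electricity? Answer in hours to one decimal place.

Power = 16.5 A × 230 V = 3795 W = 3.795 kW
Energy available = $3.64 ÷ $0.08/kWh = 45.5 kWh
Hours = 45.5 kWh ÷ 3.795 kW = 12.0 h

12.0 h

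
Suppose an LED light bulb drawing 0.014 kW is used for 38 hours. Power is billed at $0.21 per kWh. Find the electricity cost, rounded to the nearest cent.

Energy = 0.014 kW × 38 h = 0.532 kWh
Cost = 0.532 kWh × $0.21/kWh = $0.11

$0.11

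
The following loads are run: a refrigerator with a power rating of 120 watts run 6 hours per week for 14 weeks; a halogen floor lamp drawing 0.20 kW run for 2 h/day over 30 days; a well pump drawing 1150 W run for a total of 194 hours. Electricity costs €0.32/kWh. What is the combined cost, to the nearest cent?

refrigerator: Runtime = 6 h/week × 14 weeks = 84 h
refrigerator: 0.12 kW × 84 h = 10.08 kWh
halogen floor lamp: Runtime = 2 h/day × 30 days = 60 h
halogen floor lamp: 0.2 kW × 60 h = 12 kWh
well pump: 1.15 kW × 194 h = 223.1 kWh
Total energy = 245.18 kWh
Cost = 245.18 × €0.32 = €78.46

€78.46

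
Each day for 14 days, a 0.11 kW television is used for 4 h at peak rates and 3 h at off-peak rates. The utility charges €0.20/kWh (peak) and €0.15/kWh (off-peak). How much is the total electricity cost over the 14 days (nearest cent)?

Peak energy = 0.11 kW × 4 h × 14 = 6.16 kWh
Off-peak energy = 0.11 kW × 3 h × 14 = 4.62 kWh
Cost = 6.16 × €0.20 + 4.62 × €0.15 = €1.232 + €0.693 = €1.93

€1.93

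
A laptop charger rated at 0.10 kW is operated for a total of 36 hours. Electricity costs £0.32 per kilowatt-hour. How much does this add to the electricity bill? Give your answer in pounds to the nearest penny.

£1.15

Energy = 0.1 kW × 36 h = 3.6 kWh
Cost = 3.6 kWh × £0.32/kWh = £1.15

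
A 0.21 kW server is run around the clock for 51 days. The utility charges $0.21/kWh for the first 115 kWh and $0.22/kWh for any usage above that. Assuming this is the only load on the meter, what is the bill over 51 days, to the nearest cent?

Runtime = 24 h × 51 = 1224 h
Energy = 0.21 kW × 1224 h = 257.04 kWh
Tier 1 (0–115 kWh): 115 × $0.21 = $24.15
Above 115 kWh: 142.04 × $0.22 = $31.2488
Bill = $55.40

$55.40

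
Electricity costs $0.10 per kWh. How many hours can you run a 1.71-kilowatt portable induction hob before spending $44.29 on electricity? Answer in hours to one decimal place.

Energy available = $44.29 ÷ $0.10/kWh = 442.9 kWh
Hours = 442.9 kWh ÷ 1.71 kW = 259.0 h

259.0 h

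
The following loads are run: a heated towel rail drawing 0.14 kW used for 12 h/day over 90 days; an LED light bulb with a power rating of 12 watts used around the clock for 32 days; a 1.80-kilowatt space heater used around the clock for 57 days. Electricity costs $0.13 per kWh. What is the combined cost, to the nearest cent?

heated towel rail: Runtime = 12 h/day × 90 days = 1080 h
heated towel rail: 0.14 kW × 1080 h = 151.2 kWh
LED light bulb: Runtime = 24 h × 32 = 768 h
LED light bulb: 0.012 kW × 768 h = 9.216 kWh
space heater: Runtime = 24 h × 57 = 1368 h
space heater: 1.8 kW × 1368 h = 2462.4 kWh
Total energy = 2622.816 kWh
Cost = 2622.816 × $0.13 = $340.97

$340.97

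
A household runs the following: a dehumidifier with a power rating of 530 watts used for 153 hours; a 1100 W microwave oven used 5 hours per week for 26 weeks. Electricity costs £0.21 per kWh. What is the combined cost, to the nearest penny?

dehumidifier: 0.53 kW × 153 h = 81.09 kWh
microwave oven: Runtime = 5 h/week × 26 weeks = 130 h
microwave oven: 1.1 kW × 130 h = 143 kWh
Total energy = 224.09 kWh
Cost = 224.09 × £0.21 = £47.06

£47.06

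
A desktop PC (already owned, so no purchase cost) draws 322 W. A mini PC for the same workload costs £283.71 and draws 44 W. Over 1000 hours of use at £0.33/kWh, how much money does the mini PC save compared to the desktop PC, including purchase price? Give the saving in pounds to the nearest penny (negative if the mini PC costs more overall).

-£191.97

desktop PC: £0.00 + (322/1000) kW × 1000 h × £0.33 = £0.00 + £106.26 = £106.26
mini PC: £283.71 + (44/1000) kW × 1000 h × £0.33 = £283.71 + £14.52 = £298.23
Saving = £106.26 − £298.23 = −£191.97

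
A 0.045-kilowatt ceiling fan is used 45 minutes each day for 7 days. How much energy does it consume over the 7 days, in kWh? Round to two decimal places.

0.24 kWh

Runtime = 45 min × 7 = 315 min = 5.25 h
Energy = 0.045 kW × 5.25 h = 0.23625 kWh ≈ 0.24 kWh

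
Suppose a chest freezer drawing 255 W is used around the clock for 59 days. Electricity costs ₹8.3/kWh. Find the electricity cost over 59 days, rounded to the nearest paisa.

₹2996.96

Runtime = 24 h × 59 = 1416 h
Energy = 0.255 kW × 1416 h = 361.08 kWh
Cost = 361.08 kWh × ₹8.3/kWh = ₹2996.96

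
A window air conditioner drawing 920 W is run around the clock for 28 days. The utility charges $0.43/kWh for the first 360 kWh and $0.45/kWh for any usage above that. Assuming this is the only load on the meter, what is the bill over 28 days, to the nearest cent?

Runtime = 24 h × 28 = 672 h
Energy = 0.92 kW × 672 h = 618.24 kWh
Tier 1 (0–360 kWh): 360 × $0.43 = $154.8
Above 360 kWh: 258.24 × $0.45 = $116.208
Bill = $271.01

$271.01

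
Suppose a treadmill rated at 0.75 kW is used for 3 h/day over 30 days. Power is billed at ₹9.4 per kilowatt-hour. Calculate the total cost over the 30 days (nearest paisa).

₹634.50

Runtime = 3 h/day × 30 days = 90 h
Energy = 0.75 kW × 90 h = 67.5 kWh
Cost = 67.5 kWh × ₹9.4/kWh = ₹634.50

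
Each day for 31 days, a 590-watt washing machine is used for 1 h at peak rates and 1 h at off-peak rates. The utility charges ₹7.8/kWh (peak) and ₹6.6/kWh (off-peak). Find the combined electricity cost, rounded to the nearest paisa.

Peak energy = 0.59 kW × 1 h × 31 = 18.29 kWh
Off-peak energy = 0.59 kW × 1 h × 31 = 18.29 kWh
Cost = 18.29 × ₹7.8 + 18.29 × ₹6.6 = ₹142.662 + ₹120.714 = ₹263.38

₹263.38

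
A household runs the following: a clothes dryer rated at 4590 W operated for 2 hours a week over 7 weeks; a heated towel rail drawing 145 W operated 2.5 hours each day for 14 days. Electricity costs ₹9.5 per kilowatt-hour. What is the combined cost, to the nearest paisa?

clothes dryer: Runtime = 2 h/week × 7 weeks = 14 h
clothes dryer: 4.59 kW × 14 h = 64.26 kWh
heated towel rail: Runtime = 2.5 h/day × 14 days = 35 h
heated towel rail: 0.145 kW × 35 h = 5.075 kWh
Total energy = 69.335 kWh
Cost = 69.335 × ₹9.5 = ₹658.68

₹658.68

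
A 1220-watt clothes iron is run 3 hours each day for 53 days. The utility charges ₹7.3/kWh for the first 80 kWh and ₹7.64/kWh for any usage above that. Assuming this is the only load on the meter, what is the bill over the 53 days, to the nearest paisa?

₹1454.81

Runtime = 3 h/day × 53 days = 159 h
Energy = 1.22 kW × 159 h = 193.98 kWh
Tier 1 (0–80 kWh): 80 × ₹7.3 = ₹584
Above 80 kWh: 113.98 × ₹7.64 = ₹870.8072
Bill = ₹1454.81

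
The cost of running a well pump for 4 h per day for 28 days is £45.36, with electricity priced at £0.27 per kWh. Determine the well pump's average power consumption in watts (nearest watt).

1500 W

Energy = £45.36 ÷ £0.27/kWh = 168 kWh
Runtime = 4 h/day × 28 days = 112 h
Power = 168 kWh ÷ 112 h = 1.5 kW = 1500 W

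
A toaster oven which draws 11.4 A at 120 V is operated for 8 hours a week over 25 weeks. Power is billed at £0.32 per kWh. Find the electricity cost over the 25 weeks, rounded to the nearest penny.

Power = 11.4 A × 120 V = 1368 W = 1.368 kW
Runtime = 8 h/week × 25 weeks = 200 h
Energy = 1.368 kW × 200 h = 273.6 kWh
Cost = 273.6 kWh × £0.32/kWh = £87.55

£87.55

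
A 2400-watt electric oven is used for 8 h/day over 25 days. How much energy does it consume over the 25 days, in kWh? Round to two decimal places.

Runtime = 8 h/day × 25 days = 200 h
Energy = 2.4 kW × 200 h = 480 kWh

480.00 kWh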